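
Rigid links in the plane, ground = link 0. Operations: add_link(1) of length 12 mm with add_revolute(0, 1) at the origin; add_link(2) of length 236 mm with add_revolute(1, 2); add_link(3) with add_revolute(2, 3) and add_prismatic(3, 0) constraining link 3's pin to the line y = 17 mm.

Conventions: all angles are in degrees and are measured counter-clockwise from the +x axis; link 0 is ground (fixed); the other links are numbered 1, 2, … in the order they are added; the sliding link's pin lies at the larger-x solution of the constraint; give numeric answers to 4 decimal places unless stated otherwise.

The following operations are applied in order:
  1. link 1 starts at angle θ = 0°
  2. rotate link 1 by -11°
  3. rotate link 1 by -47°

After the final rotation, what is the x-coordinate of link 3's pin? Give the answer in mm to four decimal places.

geometry: r = 12 mm, L = 236 mm, e = 17 mm; θ starts at 0°
rotate link 1 by -11°: θ ← 0° -11° = -11°
rotate link 1 by -47°: θ ← -11° -47° = -58°
crank pin P = (r cos θ, r sin θ) = (6.359031, -10.176577)
h = r sin θ − e = -10.176577 − 17 = -27.176577
x = r cos θ + √(L² − h²) = 6.359031 + 234.430019 = 240.789050

240.7890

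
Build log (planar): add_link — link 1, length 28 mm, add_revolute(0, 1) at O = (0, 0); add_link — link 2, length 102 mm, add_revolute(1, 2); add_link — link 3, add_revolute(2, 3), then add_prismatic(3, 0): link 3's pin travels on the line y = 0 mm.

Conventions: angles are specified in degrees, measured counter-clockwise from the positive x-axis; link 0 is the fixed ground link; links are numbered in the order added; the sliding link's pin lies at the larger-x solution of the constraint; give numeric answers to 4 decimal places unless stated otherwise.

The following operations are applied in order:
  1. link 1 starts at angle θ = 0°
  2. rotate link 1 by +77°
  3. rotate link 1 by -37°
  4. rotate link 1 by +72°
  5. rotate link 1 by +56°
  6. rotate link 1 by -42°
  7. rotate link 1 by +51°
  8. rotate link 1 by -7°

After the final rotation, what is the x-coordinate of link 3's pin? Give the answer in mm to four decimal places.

geometry: r = 28 mm, L = 102 mm, e = 0 mm; θ starts at 0°
rotate link 1 by +77°: θ ← 0° +77° = 77°
rotate link 1 by -37°: θ ← 77° -37° = 40°
rotate link 1 by +72°: θ ← 40° +72° = 112°
rotate link 1 by +56°: θ ← 112° +56° = 168°
rotate link 1 by -42°: θ ← 168° -42° = 126°
rotate link 1 by +51°: θ ← 126° +51° = 177°
rotate link 1 by -7°: θ ← 177° -7° = 170°
crank pin P = (r cos θ, r sin θ) = (-27.574617, 4.862149)
h = r sin θ − e = 4.862149 − 0 = 4.862149
x = r cos θ + √(L² − h²) = -27.574617 + 101.884049 = 74.309432

74.3094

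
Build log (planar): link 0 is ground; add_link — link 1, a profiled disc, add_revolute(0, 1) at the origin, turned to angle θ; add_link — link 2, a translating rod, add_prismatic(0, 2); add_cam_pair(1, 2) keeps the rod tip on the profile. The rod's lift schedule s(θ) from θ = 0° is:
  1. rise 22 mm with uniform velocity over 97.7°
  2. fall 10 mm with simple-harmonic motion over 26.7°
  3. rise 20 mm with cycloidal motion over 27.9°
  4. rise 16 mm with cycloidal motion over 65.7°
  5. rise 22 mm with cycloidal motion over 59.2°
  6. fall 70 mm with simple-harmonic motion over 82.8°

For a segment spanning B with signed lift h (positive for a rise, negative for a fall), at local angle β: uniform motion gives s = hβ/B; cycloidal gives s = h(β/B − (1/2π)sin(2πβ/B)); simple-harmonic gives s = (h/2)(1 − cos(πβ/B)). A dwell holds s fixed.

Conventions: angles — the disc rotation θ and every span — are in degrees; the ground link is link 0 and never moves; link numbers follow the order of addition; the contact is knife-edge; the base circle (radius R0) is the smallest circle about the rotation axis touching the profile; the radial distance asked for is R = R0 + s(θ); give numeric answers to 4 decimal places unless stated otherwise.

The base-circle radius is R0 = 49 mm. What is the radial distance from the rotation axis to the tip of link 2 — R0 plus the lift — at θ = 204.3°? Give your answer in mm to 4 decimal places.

seg 1 [0°–97.7°] uniform, h=22: full span → s += 22 → s = 22.0000
seg 2 [97.7°–124.4°] simple-harmonic, h=-10: full span → s += -10 → s = 12.0000
seg 3 [124.4°–152.3°] cycloidal, h=20: full span → s += 20 → s = 32.0000
seg 4 [152.3°–218°] cycloidal, h=16: θ=204.3° here. β=52, B=65.7. 16·(0.7915 − sin(2π·0.7915)/(2π)) = 15.1241 → s = 47.1241
R = R0 + s = 49 + 47.1241 = 96.1241

96.1241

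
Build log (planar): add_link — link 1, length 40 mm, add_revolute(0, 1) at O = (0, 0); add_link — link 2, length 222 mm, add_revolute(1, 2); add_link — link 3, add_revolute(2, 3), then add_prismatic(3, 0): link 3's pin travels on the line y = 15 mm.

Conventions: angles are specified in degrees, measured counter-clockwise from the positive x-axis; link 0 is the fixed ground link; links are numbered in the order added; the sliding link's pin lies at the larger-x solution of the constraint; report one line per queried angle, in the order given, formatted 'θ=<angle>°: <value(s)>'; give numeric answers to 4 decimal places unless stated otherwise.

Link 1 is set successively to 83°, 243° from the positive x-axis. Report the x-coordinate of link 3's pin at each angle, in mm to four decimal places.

geometry: r = 40 mm, L = 222 mm, e = 15 mm
θ=83°: crank pin P = (r cos θ, r sin θ) = (4.874774, 39.701846)
θ=83°: h = r sin θ − e = 39.701846 − 15 = 24.701846
θ=83°: x = r cos θ + √(L² − h²) = 4.874774 + 220.621438 = 225.496211
θ=243°: crank pin P = (r cos θ, r sin θ) = (-18.159620, -35.640261)
θ=243°: h = r sin θ − e = -35.640261 − 15 = -50.640261
θ=243°: x = r cos θ + √(L² − h²) = -18.159620 + 216.147089 = 197.987469

θ=83°: 225.4962
θ=243°: 197.9875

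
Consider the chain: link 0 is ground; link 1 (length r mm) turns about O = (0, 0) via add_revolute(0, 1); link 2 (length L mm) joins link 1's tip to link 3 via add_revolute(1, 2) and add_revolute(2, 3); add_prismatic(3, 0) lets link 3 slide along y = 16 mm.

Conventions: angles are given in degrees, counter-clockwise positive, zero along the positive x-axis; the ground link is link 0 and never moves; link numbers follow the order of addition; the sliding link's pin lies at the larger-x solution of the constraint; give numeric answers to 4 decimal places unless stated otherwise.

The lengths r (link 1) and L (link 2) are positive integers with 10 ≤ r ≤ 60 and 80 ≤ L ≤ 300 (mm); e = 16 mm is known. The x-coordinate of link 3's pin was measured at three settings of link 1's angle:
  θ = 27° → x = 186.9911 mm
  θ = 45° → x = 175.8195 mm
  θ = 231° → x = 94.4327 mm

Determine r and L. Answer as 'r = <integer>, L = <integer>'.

constraint per measurement: (x − r cos θ)² + (r sin θ − e)² = L²
subtracting the θ₁ and θ₂ equations cancels the r² and L² terms:
r = (x₁² − x₂²) / (2[(x₁cos θ₁ + e sin θ₁) − (x₂cos θ₂ + e sin θ₂)]) = 53.0003 → r = 53
L² = (x₁ − r cos θ₁)² + (r sin θ₁ − e)² = 19600.0128 → L = 140.0000 → L = 140
check at θ₃=231°: x = 94.4327 (printed 94.4327) ✓

r = 53, L = 140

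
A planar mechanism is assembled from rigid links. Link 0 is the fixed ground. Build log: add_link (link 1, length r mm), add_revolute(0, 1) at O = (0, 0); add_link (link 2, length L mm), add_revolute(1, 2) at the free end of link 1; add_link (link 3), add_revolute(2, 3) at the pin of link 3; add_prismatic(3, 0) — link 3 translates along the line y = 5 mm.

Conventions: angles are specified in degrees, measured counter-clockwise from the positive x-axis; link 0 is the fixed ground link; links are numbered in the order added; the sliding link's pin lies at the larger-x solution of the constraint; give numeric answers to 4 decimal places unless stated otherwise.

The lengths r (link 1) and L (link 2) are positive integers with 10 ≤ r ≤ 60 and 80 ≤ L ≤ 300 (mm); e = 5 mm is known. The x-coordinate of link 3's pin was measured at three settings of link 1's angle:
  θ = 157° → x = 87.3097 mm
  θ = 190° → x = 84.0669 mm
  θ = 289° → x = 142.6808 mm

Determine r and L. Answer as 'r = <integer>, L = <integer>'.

constraint per measurement: (x − r cos θ)² + (r sin θ − e)² = L²
subtracting the θ₁ and θ₂ equations cancels the r² and L² terms:
r = (x₁² − x₂²) / (2[(x₁cos θ₁ + e sin θ₁) − (x₂cos θ₂ + e sin θ₂)]) = 53.0020 → r = 53
L² = (x₁ − r cos θ₁)² + (r sin θ₁ − e)² = 18769.0105 → L = 137.0000 → L = 137
check at θ₃=289°: x = 142.6808 (printed 142.6808) ✓

r = 53, L = 137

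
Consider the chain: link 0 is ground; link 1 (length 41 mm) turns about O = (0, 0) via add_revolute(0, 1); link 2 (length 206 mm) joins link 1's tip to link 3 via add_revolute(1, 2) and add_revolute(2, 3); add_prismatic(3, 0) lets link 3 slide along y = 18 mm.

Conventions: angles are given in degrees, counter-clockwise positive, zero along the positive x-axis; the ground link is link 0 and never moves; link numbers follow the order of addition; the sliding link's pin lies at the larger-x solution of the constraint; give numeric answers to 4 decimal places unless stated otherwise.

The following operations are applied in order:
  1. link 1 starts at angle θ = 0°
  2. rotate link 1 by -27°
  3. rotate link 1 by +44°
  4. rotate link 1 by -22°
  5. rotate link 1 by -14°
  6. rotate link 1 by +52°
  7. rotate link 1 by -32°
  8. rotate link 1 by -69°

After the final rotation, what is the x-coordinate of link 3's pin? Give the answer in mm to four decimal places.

geometry: r = 41 mm, L = 206 mm, e = 18 mm; θ starts at 0°
rotate link 1 by -27°: θ ← 0° -27° = -27°
rotate link 1 by +44°: θ ← -27° +44° = 17°
rotate link 1 by -22°: θ ← 17° -22° = -5°
rotate link 1 by -14°: θ ← -5° -14° = -19°
rotate link 1 by +52°: θ ← -19° +52° = 33°
rotate link 1 by -32°: θ ← 33° -32° = 1°
rotate link 1 by -69°: θ ← 1° -69° = -68°
crank pin P = (r cos θ, r sin θ) = (15.358870, -38.014538)
h = r sin θ − e = -38.014538 − 18 = -56.014538
x = r cos θ + √(L² − h²) = 15.358870 + 198.238169 = 213.597039

213.5970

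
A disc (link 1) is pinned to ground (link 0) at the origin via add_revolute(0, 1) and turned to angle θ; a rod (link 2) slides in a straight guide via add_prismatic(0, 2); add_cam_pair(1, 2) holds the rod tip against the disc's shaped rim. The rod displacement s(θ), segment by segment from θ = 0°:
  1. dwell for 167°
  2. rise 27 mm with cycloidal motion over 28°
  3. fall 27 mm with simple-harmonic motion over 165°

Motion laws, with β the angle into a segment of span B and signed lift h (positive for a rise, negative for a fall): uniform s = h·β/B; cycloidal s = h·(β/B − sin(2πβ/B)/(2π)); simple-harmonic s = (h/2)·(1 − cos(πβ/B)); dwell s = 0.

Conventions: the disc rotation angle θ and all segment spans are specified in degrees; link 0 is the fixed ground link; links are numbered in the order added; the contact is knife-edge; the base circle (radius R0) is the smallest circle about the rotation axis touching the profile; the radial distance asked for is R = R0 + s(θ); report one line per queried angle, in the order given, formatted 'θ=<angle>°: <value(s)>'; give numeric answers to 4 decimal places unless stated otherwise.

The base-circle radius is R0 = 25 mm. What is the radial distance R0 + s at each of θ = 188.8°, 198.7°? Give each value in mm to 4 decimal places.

segment 1 (0° to 167°, dwell): s unchanged at 0.0000
θ = 188.8° falls in segment 2 (167° to 195°, cycloidal, h = 27): β = 188.8 − 167 = 21.8°, B = 28°; Δs = 27·(0.7786 − sin(2π·0.7786)/(2π)) = 25.2496; s = 0.0000 + 25.2496 = 25.2496
segment 2 (167° to 195°, cycloidal, h = 27) is passed completely: s = 0.0000 + (27) = 27.0000
θ = 198.7° falls in segment 3 (195° to 360°, simple-harmonic, h = -27): β = 198.7 − 195 = 3.7°, B = 165°; Δs = -27/2·(1 − cos(π·0.0224)) = -0.0335; s = 27.0000 − 0.0335 = 26.9665
θ=188.8°: R = R0 + s = 25 + 25.2496 = 50.2496
θ=198.7°: R = R0 + s = 25 + 26.9665 = 51.9665

θ=188.8°: 50.2496
θ=198.7°: 51.9665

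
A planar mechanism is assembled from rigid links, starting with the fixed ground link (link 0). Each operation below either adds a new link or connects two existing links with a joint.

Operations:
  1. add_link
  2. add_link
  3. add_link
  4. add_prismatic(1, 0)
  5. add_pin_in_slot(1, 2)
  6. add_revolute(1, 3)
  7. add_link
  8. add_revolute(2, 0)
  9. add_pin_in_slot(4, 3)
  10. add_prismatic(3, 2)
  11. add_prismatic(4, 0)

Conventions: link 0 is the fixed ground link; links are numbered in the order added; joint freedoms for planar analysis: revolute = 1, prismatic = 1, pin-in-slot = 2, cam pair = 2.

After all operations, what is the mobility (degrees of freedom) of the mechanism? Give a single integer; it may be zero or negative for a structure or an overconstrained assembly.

ground; <1,0,0>
#1 <2,0,0>
#2 <3,0,0>
#3 <4,0,0>
P:1↔0 J1 <4,1,0>
PS:1↔2 J2 <4,1,1>
R:1↔3 J1 <4,2,1>
#4 <5,2,1>
R:2↔0 J1 <5,3,1>
PS:4↔3 J2 <5,3,2>
P:3↔2 J1 <5,4,2>
P:4↔0 J1 <5,5,2>
3×4 − 2×5 − 1×2 = 0

M = 0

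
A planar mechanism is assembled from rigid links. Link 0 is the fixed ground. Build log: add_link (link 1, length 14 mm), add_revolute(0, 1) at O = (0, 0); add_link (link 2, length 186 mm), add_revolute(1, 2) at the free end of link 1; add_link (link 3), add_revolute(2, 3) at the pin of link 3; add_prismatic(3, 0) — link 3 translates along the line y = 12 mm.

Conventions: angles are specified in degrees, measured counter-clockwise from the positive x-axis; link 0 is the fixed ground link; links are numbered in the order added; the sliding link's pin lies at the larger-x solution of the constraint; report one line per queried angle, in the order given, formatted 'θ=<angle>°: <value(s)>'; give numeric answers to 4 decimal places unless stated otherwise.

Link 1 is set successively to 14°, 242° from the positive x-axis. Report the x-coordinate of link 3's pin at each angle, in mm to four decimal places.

geometry: r = 14 mm, L = 186 mm, e = 12 mm
θ=14°: crank pin P = (r cos θ, r sin θ) = (13.584140, 3.386907)
θ=14°: h = r sin θ − e = 3.386907 − 12 = -8.613093
θ=14°: x = r cos θ + √(L² − h²) = 13.584140 + 185.800470 = 199.384610
θ=242°: crank pin P = (r cos θ, r sin θ) = (-6.572602, -12.361266)
θ=242°: h = r sin θ − e = -12.361266 − 12 = -24.361266
θ=242°: x = r cos θ + √(L² − h²) = -6.572602 + 184.397746 = 177.825144

θ=14°: 199.3846
θ=242°: 177.8251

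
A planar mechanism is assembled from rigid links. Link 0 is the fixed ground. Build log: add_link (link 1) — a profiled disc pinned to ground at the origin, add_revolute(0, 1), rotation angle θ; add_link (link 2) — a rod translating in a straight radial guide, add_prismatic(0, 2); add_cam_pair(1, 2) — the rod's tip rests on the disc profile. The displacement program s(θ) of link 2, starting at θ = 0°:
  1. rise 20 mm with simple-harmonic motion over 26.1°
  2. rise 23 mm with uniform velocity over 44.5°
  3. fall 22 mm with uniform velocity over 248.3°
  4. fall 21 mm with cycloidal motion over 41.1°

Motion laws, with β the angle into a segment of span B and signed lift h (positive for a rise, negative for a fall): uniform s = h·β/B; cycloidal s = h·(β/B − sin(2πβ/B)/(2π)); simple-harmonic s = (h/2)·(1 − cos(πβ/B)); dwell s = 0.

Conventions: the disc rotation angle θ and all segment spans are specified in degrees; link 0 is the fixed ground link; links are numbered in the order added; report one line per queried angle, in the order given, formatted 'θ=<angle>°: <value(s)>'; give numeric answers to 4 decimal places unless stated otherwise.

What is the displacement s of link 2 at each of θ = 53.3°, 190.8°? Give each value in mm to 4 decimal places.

seg 1 [0°–26.1°] simple-harmonic, h=20: full span → s += 20 → s = 20.0000
seg 2 [26.1°–70.6°] uniform, h=23: θ=53.3° here. β=27.2, B=44.5. 23·27.2/44.5 = 14.0584 → s = 34.0584
seg 2 [26.1°–70.6°] uniform, h=23: full span → s += 23 → s = 43.0000
seg 3 [70.6°–318.9°] uniform, h=-22: θ=190.8° here. β=120.2, B=248.3. -22·120.2/248.3 = -10.6500 → s = 32.3500

θ=53.3°: 34.0584
θ=190.8°: 32.3500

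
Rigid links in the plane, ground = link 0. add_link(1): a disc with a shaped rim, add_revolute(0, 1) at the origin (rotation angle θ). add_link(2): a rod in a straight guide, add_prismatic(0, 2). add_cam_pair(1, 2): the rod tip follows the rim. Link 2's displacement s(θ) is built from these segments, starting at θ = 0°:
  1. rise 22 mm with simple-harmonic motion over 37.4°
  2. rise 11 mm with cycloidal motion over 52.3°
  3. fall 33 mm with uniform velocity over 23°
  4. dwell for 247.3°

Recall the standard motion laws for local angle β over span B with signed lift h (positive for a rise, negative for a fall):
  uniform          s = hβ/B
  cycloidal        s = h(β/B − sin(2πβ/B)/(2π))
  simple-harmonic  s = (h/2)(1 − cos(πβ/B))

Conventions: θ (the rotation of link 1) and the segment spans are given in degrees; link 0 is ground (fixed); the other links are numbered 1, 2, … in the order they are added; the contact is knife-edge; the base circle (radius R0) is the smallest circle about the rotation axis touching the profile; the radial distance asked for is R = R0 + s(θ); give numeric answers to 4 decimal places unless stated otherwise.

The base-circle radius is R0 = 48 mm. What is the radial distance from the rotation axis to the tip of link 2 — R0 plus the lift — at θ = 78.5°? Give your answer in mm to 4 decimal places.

segment 1 (0° to 37.4°, simple-harmonic, h = 22) is passed completely: s = 0.0000 + (22) = 22.0000
θ = 78.5° falls in segment 2 (37.4° to 89.7°, cycloidal, h = 11): β = 78.5 − 37.4 = 41.1°, B = 52.3°; Δs = 11·(0.7859 − sin(2π·0.7859)/(2π)) = 10.3508; s = 22.0000 + 10.3508 = 32.3508
R = R0 + s = 48 + 32.3508 = 80.3508

80.3508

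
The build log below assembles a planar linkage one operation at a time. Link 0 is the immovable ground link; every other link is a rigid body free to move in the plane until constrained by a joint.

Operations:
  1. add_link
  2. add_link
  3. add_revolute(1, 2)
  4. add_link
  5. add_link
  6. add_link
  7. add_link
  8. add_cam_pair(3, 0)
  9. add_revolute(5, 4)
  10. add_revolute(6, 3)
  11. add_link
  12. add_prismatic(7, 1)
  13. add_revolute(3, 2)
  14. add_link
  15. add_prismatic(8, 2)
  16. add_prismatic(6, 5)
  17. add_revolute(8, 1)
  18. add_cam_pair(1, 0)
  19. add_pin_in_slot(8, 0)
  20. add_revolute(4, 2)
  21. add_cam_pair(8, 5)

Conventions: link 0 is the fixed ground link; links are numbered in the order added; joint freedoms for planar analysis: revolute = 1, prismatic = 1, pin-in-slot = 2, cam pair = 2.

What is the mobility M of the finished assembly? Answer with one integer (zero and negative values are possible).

link 0 = ground. State L|J1|J2 = 1|0|0
+link1  2|0|0
+link2  3|0|0
R(1,2) f=1→J1  3|1|0
+link3  4|1|0
+link4  5|1|0
+link5  6|1|0
+link6  7|1|0
C(3,0) f=2→J2  7|1|1
R(5,4) f=1→J1  7|2|1
R(6,3) f=1→J1  7|3|1
+link7  8|3|1
P(7,1) f=1→J1  8|4|1
R(3,2) f=1→J1  8|5|1
+link8  9|5|1
P(8,2) f=1→J1  9|6|1
P(6,5) f=1→J1  9|7|1
R(8,1) f=1→J1  9|8|1
C(1,0) f=2→J2  9|8|2
PS(8,0) f=2→J2  9|8|3
R(4,2) f=1→J1  9|9|3
C(8,5) f=2→J2  9|9|4
M = 3(9−1)−2·9−4 = 24−18−4 = 2

M = 2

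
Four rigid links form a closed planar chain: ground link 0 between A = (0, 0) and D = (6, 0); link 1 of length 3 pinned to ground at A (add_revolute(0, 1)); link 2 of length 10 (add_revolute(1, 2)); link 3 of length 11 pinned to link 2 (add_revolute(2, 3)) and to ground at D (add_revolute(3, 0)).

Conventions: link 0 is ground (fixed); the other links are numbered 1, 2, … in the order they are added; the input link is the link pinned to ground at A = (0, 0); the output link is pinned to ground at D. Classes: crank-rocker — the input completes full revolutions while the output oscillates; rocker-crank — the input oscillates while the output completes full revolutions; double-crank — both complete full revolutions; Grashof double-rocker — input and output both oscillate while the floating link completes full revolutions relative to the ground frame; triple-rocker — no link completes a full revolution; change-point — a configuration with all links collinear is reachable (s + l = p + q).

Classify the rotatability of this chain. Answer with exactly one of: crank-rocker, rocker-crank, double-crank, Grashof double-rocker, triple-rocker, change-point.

lengths: ground=6, input=3, coupler=10, output=11
sorted: s=3 (shortest), l=11 (longest), p+q=16
s + l = 14 vs p + q = 16
s + l < p + q (Grashof) with shortest = input link → crank-rocker

crank-rocker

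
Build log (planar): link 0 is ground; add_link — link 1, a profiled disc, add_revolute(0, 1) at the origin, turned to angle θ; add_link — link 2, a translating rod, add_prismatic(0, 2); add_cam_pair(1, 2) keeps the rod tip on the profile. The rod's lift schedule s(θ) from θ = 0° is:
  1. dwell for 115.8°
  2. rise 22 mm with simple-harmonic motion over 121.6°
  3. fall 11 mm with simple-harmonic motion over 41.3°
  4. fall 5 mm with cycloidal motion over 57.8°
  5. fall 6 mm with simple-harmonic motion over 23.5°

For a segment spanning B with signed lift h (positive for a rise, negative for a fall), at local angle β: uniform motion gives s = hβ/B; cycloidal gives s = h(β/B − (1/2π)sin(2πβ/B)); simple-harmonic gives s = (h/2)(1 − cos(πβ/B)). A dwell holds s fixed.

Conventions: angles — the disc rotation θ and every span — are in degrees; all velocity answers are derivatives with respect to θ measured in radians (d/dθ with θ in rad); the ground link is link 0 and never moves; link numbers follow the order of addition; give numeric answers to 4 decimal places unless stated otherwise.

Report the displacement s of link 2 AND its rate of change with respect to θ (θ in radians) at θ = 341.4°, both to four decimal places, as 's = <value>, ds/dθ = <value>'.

seg 1 [0°–115.8°] dwell: s stays 0.0000
seg 2 [115.8°–237.4°] simple-harmonic, h=22: full span → s += 22 → s = 22.0000
seg 3 [237.4°–278.7°] simple-harmonic, h=-11: full span → s += -11 → s = 11.0000
seg 4 [278.7°–336.5°] cycloidal, h=-5: full span → s += -5 → s = 6.0000
seg 5 [336.5°–360°] simple-harmonic, h=-6: θ=341.4° here. β=4.9, B=23.5. -6/2·(1 − cos(π·0.2085)) = -0.6210 → s = 5.3790
velocity in seg [336.5°–360°] (simple-harmonic), θ in radians: β = 4.9° = 0.0855 rad, B = 23.5° = 0.4102 rad; ds/dθ = (πh/(2B)) sin(πβ/B) = (π·(-6)/(2·0.4102)) sin(π·0.2085) = -13.998713 mm/rad

s = 5.3790, ds/dθ = -13.9987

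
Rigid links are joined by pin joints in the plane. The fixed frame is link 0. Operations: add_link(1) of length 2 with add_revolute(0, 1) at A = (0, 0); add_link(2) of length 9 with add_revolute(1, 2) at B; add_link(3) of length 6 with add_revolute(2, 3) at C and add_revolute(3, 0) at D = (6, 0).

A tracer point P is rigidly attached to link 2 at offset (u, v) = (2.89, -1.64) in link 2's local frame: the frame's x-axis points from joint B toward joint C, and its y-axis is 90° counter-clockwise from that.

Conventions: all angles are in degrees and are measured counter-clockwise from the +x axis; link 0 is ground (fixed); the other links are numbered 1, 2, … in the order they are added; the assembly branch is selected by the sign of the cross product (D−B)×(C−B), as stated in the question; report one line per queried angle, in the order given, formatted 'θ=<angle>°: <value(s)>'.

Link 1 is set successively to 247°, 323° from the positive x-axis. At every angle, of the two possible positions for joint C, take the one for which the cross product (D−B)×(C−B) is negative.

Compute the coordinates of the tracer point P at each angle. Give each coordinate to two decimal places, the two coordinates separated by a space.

A=(0,0), D=(6.00,0)
θ=247°: B = A + 2.00·(cos247°, sin247°) = (-0.7815, -1.8410)
θ=247°: |BD| = 7.0269
θ=247°: circle(B,9.00) ∩ circle(D,6.00): a=6.7154, h=5.9919
θ=247°:   candidates: C₊=(4.1296,5.7010) cross=42.105; C₋=(7.2692,-5.8642) cross=-42.105
θ=247°:   branch - wants cross < 0 → take C=(7.2692,-5.8642) (cross=-42.105)
θ=247°: ex = (C−B)/|BC| = (0.8945,-0.4470); ey = (0.4470,0.8945)
θ=247°: P = B + 2.89·ex + -1.64·ey = (1.0706,-4.5999)
θ=323°: B = A + 2.00·(cos323°, sin323°) = (1.5973, -1.2036)
θ=323°: |BD| = 4.5643
θ=323°: circle(B,9.00) ∩ circle(D,6.00): a=7.2117, h=5.3843
θ=323°:   candidates: C₊=(7.1338,5.8919) cross=24.576; C₋=(9.9736,-4.4956) cross=-24.576
θ=323°:   branch - wants cross < 0 → take C=(9.9736,-4.4956) (cross=-24.576)
θ=323°: ex = (C−B)/|BC| = (0.9307,-0.3658); ey = (0.3658,0.9307)
θ=323°: P = B + 2.89·ex + -1.64·ey = (3.6871,-3.7871)

θ=247°: 1.07 -4.60
θ=323°: 3.69 -3.79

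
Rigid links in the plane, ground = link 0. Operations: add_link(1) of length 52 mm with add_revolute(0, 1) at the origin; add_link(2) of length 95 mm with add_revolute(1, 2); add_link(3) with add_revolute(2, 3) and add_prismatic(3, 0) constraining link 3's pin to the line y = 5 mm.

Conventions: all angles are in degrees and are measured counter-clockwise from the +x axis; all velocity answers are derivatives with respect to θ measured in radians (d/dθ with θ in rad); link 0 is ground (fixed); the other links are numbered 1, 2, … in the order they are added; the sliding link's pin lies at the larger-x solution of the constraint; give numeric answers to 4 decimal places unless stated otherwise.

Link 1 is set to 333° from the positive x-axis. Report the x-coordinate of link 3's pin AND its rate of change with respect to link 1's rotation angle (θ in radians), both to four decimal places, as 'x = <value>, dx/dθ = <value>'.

geometry: r = 52 mm, L = 95 mm, e = 5 mm
crank pin P = (r cos θ, r sin θ) = (46.332339, -23.607506)
h = r sin θ − e = -23.607506 − 5 = -28.607506
x = r cos θ + √(L² − h²) = 46.332339 + 90.590345 = 136.922684
dx/dθ = −r sin θ − h·r cos θ/√(L² − h²) (θ in radians; h = -28.607506) = 38.238786

x = 136.9227, dx/dθ = 38.2388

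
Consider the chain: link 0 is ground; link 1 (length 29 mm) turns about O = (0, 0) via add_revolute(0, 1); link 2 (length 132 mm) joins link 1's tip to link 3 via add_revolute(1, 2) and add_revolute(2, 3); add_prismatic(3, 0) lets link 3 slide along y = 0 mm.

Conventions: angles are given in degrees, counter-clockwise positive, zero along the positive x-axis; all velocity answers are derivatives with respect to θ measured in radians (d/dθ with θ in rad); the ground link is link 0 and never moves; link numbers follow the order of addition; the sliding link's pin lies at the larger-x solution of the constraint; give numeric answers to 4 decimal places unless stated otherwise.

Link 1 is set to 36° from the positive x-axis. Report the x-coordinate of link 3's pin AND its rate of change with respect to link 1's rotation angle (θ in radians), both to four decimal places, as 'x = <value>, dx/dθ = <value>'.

geometry: r = 29 mm, L = 132 mm, e = 0 mm
crank pin P = (r cos θ, r sin θ) = (23.461493, 17.045772)
h = r sin θ − e = 17.045772 − 0 = 17.045772
x = r cos θ + √(L² − h²) = 23.461493 + 130.894773 = 154.356266
dx/dθ = −r sin θ − h·r cos θ/√(L² − h²) (θ in radians; h = 17.045772) = -20.101045

x = 154.3563, dx/dθ = -20.1010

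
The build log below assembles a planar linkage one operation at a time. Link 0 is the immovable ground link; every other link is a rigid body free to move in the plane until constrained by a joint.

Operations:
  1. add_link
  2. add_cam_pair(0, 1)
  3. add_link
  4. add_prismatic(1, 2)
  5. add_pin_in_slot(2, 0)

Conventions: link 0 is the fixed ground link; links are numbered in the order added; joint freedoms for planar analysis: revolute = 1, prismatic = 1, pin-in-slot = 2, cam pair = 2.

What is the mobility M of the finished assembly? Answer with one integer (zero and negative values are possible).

(L,J1,J2)=(1,0,0); link0 fixed
link1: (2,0,0)
C 0-1 [J2]: (2,0,1)
link2: (3,0,1)
P 1-2 [J1]: (3,1,1)
PS 2-0 [J2]: (3,1,2)
Grübler: 3·2 − 2·1 − 2 = 2

M = 2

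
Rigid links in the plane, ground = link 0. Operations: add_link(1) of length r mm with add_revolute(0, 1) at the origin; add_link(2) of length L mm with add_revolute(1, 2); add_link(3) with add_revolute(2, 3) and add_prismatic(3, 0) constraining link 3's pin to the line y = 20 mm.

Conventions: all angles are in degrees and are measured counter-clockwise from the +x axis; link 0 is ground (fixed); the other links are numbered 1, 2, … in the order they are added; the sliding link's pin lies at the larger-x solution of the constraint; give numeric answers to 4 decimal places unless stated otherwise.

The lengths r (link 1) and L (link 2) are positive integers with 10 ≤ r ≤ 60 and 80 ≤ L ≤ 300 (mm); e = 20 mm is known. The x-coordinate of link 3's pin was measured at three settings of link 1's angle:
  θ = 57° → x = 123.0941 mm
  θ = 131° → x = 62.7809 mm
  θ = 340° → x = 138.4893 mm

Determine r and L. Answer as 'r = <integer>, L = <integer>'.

constraint per measurement: (x − r cos θ)² + (r sin θ − e)² = L²
subtracting the θ₁ and θ₂ equations cancels the r² and L² terms:
r = (x₁² − x₂²) / (2[(x₁cos θ₁ + e sin θ₁) − (x₂cos θ₂ + e sin θ₂)]) = 51.0000 → r = 51
L² = (x₁ − r cos θ₁)² + (r sin θ₁ − e)² = 9604.0006 → L = 98.0000 → L = 98
check at θ₃=340°: x = 138.4893 (printed 138.4893) ✓

r = 51, L = 98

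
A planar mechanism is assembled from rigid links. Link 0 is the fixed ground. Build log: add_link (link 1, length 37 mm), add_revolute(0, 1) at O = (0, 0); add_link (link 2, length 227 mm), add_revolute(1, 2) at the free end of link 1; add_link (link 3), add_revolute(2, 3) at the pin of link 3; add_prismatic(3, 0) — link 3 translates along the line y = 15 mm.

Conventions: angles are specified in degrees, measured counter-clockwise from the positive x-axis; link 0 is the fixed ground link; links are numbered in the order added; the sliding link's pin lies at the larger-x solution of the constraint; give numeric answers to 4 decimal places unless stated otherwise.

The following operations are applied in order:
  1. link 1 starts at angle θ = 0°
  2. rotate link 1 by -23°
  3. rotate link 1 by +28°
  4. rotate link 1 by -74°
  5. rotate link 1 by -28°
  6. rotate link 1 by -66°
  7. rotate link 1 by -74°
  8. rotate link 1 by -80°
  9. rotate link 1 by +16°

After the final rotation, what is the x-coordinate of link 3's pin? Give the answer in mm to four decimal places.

geometry: r = 37 mm, L = 227 mm, e = 15 mm; θ starts at 0°
rotate link 1 by -23°: θ ← 0° -23° = -23°
rotate link 1 by +28°: θ ← -23° +28° = 5°
rotate link 1 by -74°: θ ← 5° -74° = -69°
rotate link 1 by -28°: θ ← -69° -28° = -97°
rotate link 1 by -66°: θ ← -97° -66° = -163°
rotate link 1 by -74°: θ ← -163° -74° = -237°
rotate link 1 by -80°: θ ← -237° -80° = -317°
rotate link 1 by +16°: θ ← -317° +16° = -301°
crank pin P = (r cos θ, r sin θ) = (19.056409, 31.715190)
h = r sin θ − e = 31.715190 − 15 = 16.715190
x = r cos θ + √(L² − h²) = 19.056409 + 226.383750 = 245.440159

245.4402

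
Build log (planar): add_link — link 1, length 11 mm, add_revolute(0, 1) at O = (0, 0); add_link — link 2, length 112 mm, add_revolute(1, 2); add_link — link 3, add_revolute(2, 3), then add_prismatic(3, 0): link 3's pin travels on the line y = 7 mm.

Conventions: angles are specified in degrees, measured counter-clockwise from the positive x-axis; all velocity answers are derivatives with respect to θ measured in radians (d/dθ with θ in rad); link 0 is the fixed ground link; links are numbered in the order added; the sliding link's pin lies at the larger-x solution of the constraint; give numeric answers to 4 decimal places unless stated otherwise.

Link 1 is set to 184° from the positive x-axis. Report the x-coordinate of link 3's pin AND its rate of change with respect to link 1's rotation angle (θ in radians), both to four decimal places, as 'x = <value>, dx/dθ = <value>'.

geometry: r = 11 mm, L = 112 mm, e = 7 mm
crank pin P = (r cos θ, r sin θ) = (-10.973205, -0.767321)
h = r sin θ − e = -0.767321 − 7 = -7.767321
x = r cos θ + √(L² − h²) = -10.973205 + 111.730339 = 100.757135
dx/dθ = −r sin θ − h·r cos θ/√(L² − h²) (θ in radians; h = -7.767321) = 0.004481

x = 100.7571, dx/dθ = 0.0045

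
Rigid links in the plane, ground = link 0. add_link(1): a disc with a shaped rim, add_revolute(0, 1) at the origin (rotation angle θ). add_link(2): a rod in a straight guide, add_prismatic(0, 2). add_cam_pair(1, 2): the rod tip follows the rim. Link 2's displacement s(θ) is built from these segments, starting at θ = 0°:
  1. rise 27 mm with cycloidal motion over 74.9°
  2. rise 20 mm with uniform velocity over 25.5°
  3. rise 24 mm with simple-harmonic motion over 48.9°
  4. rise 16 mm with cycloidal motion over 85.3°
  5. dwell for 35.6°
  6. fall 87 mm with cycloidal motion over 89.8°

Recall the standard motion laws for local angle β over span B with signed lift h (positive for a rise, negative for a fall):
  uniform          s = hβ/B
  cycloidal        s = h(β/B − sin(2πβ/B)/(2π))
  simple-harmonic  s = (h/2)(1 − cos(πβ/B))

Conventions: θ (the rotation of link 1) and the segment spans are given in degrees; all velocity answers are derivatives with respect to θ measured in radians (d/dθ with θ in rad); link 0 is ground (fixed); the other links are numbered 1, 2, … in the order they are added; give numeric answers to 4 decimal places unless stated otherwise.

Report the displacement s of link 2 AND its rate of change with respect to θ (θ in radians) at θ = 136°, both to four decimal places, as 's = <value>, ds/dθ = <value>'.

segment 1 (0° to 74.9°, cycloidal, h = 27) is passed completely: s = 0.0000 + (27) = 27.0000
segment 2 (74.9° to 100.4°, uniform, h = 20) is passed completely: s = 27.0000 + (20) = 47.0000
θ = 136° falls in segment 3 (100.4° to 149.3°, simple-harmonic, h = 24): β = 136 − 100.4 = 35.6°, B = 48.9°; Δs = 24/2·(1 − cos(π·0.7280)) = 19.8795; s = 47.0000 + 19.8795 = 66.8795
velocity in seg [100.4°–149.3°] (simple-harmonic), θ in radians: β = 35.6° = 0.6213 rad, B = 48.9° = 0.8535 rad; ds/dθ = (πh/(2B)) sin(πβ/B) = (π·24/(2·0.8535)) sin(π·0.7280) = 33.315135 mm/rad

s = 66.8795, ds/dθ = 33.3151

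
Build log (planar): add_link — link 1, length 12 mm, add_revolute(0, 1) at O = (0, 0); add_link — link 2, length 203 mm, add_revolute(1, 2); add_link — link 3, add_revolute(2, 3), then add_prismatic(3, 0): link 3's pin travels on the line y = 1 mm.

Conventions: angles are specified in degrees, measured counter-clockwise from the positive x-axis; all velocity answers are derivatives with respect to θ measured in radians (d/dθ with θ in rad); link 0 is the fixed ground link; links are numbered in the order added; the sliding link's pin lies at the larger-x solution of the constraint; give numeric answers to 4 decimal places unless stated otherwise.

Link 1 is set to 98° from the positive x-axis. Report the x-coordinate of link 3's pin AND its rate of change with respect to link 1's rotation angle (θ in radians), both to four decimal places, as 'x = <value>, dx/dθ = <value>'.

geometry: r = 12 mm, L = 203 mm, e = 1 mm
crank pin P = (r cos θ, r sin θ) = (-1.670077, 11.883217)
h = r sin θ − e = 11.883217 − 1 = 10.883217
x = r cos θ + √(L² − h²) = -1.670077 + 202.708055 = 201.037978
dx/dθ = −r sin θ − h·r cos θ/√(L² − h²) (θ in radians; h = 10.883217) = -11.793552

x = 201.0380, dx/dθ = -11.7936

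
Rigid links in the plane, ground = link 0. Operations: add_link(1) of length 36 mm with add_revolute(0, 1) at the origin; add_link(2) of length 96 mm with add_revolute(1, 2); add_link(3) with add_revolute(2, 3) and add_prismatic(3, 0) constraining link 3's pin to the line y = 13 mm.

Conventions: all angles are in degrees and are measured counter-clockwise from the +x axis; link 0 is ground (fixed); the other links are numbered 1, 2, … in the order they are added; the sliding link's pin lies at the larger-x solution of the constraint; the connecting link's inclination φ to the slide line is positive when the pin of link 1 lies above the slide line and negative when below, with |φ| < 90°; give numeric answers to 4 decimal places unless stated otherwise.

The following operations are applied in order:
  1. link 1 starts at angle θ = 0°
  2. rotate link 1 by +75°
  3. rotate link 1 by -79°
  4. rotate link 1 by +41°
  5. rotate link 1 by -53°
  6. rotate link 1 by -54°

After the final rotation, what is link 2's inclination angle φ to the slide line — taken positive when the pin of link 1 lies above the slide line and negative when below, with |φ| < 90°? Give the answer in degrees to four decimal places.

geometry: r = 36 mm, L = 96 mm, e = 13 mm; θ starts at 0°
rotate link 1 by +75°: θ ← 0° +75° = 75°
rotate link 1 by -79°: θ ← 75° -79° = -4°
rotate link 1 by +41°: θ ← -4° +41° = 37°
rotate link 1 by -53°: θ ← 37° -53° = -16°
rotate link 1 by -54°: θ ← -16° -54° = -70°
h = r sin θ − e = -33.828934 − 13 = -46.828934
sin φ = h / L = -46.828934 / 96 = -0.48780140
φ = arcsin(-0.48780140) = -29.196176°

-29.1962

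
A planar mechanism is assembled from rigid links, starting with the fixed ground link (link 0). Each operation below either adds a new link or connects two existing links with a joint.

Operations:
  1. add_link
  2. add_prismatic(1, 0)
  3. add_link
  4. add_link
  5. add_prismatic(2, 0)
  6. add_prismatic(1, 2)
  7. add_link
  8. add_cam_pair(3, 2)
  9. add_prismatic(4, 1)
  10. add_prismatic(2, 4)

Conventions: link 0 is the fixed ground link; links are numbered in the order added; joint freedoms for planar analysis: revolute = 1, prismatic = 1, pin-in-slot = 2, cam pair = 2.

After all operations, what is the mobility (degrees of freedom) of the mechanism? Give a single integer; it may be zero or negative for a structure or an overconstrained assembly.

L=1 J1=0 J2=0
add link → L=2 J1=0 J2=0
P@1,0 dof=1 J1 → L=2 J1=1 J2=0
add link → L=3 J1=1 J2=0
add link → L=4 J1=1 J2=0
P@2,0 dof=1 J1 → L=4 J1=2 J2=0
P@1,2 dof=1 J1 → L=4 J1=3 J2=0
add link → L=5 J1=3 J2=0
C@3,2 dof=2 J2 → L=5 J1=3 J2=1
P@4,1 dof=1 J1 → L=5 J1=4 J2=1
P@2,4 dof=1 J1 → L=5 J1=5 J2=1
M=3(L−1)−2J1−J2=3·4−2·5−1=1

M = 1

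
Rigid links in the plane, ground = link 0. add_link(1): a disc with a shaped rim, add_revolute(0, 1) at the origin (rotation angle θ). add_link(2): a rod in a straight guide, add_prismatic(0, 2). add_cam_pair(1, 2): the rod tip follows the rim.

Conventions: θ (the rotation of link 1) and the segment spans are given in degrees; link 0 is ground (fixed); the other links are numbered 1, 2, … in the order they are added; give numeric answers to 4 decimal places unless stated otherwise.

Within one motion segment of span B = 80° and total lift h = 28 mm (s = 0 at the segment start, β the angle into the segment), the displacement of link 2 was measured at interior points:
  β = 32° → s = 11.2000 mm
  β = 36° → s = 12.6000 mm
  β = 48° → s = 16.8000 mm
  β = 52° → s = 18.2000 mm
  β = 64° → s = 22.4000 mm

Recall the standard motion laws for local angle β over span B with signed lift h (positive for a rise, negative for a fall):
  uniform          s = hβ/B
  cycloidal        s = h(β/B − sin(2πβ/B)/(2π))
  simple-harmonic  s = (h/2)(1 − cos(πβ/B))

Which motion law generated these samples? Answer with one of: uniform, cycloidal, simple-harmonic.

candidates at β/B = r: uniform s = h·r (linear in β); cycloidal s = h·(r − sin(2πr)/(2π)); simple-harmonic s = (h/2)(1 − cos(πr))
β=32°: printed 11.2000 | uniform 11.2000, cycloidal 8.5806, simple-harmonic 9.6738
β=36°: printed 12.6000 | uniform 12.6000, cycloidal 11.2229, simple-harmonic 11.8099
β=48°: printed 16.8000 | uniform 16.8000, cycloidal 19.4194, simple-harmonic 18.3262
β=52°: printed 18.2000 | uniform 18.2000, cycloidal 21.8053, simple-harmonic 20.3559
β=64°: printed 22.4000 | uniform 22.4000, cycloidal 26.6382, simple-harmonic 25.3262
only one law matches every sample → uniform

uniform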